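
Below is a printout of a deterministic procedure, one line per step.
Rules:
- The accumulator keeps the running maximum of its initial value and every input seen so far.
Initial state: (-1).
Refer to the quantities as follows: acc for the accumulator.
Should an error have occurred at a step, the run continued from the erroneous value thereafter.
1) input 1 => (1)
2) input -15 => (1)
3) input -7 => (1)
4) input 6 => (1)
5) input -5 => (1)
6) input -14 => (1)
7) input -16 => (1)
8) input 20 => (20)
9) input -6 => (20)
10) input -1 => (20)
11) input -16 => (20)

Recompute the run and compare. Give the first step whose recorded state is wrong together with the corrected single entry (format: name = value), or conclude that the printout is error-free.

step 4, acc = 6

step 1: acc = max(-1, 1) = 1 -> no discrepancy
step 2: acc = max(1, -15) = 1 -> checks out
step 3: acc = max(1, -7) = 1 -> matches
step 4: acc = max(1, 6) = 6 -> first mismatch against the printout
First incorrect step: 4; the correct value is acc = 6.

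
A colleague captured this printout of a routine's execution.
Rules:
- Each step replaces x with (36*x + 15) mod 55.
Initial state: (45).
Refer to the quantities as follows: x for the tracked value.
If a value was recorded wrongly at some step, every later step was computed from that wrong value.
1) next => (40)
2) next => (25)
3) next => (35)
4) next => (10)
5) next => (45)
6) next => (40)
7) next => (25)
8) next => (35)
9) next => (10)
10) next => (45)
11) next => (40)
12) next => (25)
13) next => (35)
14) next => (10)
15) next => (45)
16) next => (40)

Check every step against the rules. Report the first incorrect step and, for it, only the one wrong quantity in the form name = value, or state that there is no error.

no error

Recomputing the run from the initial state:
step 1: x = 40
step 2: x = 25
step 3: x = 35
step 4: x = 10
step 5: x = 45
step 6: x = 40
step 7: x = 25
step 8: x = 35
step 9: x = 10
step 10: x = 45
step 11: x = 40
step 12: x = 25
step 13: x = 35
step 14: x = 10
step 15: x = 45
step 16: x = 40
This matches the printout at every step.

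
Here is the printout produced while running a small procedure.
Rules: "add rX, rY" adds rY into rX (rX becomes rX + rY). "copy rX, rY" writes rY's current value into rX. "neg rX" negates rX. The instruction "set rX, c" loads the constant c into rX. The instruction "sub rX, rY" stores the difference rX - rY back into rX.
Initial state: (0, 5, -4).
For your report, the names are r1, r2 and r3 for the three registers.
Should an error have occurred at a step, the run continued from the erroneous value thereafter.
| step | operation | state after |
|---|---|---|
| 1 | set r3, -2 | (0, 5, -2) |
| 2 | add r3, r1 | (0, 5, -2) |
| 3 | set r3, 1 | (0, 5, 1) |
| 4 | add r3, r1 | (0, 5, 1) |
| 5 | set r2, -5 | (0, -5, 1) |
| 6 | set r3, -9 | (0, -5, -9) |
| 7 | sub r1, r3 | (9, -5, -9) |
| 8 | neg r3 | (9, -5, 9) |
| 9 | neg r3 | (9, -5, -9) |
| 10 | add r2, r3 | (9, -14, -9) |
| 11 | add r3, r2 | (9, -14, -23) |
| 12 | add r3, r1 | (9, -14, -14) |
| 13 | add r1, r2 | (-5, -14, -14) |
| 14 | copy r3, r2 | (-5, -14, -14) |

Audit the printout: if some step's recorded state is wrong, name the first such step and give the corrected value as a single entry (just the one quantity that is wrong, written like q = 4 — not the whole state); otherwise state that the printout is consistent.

no error

Recomputing the run from the initial state:
step 1: r1 = 0, r2 = 5, r3 = -2
step 2: r1 = 0, r2 = 5, r3 = -2
step 3: r1 = 0, r2 = 5, r3 = 1
step 4: r1 = 0, r2 = 5, r3 = 1
step 5: r1 = 0, r2 = -5, r3 = 1
step 6: r1 = 0, r2 = -5, r3 = -9
step 7: r1 = 9, r2 = -5, r3 = -9
step 8: r1 = 9, r2 = -5, r3 = 9
step 9: r1 = 9, r2 = -5, r3 = -9
step 10: r1 = 9, r2 = -14, r3 = -9
step 11: r1 = 9, r2 = -14, r3 = -23
step 12: r1 = 9, r2 = -14, r3 = -14
step 13: r1 = -5, r2 = -14, r3 = -14
step 14: r1 = -5, r2 = -14, r3 = -14
This matches the printout at every step.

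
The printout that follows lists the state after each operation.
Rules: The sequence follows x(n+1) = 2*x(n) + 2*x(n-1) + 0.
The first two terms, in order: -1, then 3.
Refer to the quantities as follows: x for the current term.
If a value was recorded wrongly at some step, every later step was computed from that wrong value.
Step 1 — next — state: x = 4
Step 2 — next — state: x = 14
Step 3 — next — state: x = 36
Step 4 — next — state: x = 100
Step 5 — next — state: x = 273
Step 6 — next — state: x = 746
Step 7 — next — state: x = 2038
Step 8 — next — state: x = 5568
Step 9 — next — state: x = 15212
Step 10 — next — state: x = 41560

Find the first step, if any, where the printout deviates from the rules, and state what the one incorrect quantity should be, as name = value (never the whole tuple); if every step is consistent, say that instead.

Recomputing the run from the initial state:
step 1: x = 4
step 2: x = 14
step 3: x = 36
step 4: x = 100
step 5: x = 272
step 6: x = 744
step 7: x = 2032
step 8: x = 5552
step 9: x = 15168
step 10: x = 41440
The first disagreement with the printout is at step 5, where the value should be x = 272.

step 5, x = 272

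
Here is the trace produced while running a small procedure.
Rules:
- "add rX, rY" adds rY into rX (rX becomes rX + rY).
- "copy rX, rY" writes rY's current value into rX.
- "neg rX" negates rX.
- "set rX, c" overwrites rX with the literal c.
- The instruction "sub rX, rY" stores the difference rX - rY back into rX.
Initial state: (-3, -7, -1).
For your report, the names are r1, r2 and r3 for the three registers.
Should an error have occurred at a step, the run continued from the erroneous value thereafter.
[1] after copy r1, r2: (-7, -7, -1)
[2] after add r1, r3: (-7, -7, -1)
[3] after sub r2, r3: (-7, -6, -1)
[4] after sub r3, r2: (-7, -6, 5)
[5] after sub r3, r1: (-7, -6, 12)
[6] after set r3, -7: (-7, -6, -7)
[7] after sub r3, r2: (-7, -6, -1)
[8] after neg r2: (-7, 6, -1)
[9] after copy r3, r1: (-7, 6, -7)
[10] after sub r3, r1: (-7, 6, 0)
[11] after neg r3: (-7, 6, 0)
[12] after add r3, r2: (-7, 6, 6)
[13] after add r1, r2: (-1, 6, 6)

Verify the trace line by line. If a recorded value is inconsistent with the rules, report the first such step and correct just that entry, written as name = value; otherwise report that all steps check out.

step 2, r1 = -8

Recomputing the run from the initial state:
step 1: r1 = -7, r2 = -7, r3 = -1
step 2: r1 = -8, r2 = -7, r3 = -1
step 3: r1 = -8, r2 = -6, r3 = -1
step 4: r1 = -8, r2 = -6, r3 = 5
step 5: r1 = -8, r2 = -6, r3 = 13
step 6: r1 = -8, r2 = -6, r3 = -7
step 7: r1 = -8, r2 = -6, r3 = -1
step 8: r1 = -8, r2 = 6, r3 = -1
step 9: r1 = -8, r2 = 6, r3 = -8
step 10: r1 = -8, r2 = 6, r3 = 0
step 11: r1 = -8, r2 = 6, r3 = 0
step 12: r1 = -8, r2 = 6, r3 = 6
step 13: r1 = -2, r2 = 6, r3 = 6
The first disagreement with the trace is at step 2, where the value should be r1 = -8.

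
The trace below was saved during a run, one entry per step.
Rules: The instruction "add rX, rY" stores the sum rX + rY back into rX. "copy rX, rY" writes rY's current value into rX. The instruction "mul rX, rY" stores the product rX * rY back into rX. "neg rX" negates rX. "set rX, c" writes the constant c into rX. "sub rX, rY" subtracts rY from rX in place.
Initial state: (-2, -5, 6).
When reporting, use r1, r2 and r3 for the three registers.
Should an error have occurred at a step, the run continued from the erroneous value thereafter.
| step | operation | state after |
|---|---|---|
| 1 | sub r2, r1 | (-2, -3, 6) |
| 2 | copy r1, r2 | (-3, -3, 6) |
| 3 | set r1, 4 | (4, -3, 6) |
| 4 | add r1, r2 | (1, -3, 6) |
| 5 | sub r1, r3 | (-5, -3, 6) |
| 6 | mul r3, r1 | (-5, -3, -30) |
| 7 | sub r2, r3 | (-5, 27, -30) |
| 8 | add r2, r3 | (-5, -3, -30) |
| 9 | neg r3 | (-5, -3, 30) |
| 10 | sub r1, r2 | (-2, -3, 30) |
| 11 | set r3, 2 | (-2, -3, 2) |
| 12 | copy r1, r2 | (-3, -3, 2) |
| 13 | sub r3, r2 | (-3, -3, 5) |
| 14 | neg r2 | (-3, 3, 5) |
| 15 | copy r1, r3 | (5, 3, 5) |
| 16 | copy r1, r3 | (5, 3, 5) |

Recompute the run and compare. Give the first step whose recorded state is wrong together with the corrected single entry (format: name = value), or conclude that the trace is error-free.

Recomputing the run from the initial state:
step 1: r1 = -2, r2 = -3, r3 = 6
step 2: r1 = -3, r2 = -3, r3 = 6
step 3: r1 = 4, r2 = -3, r3 = 6
step 4: r1 = 1, r2 = -3, r3 = 6
step 5: r1 = -5, r2 = -3, r3 = 6
step 6: r1 = -5, r2 = -3, r3 = -30
step 7: r1 = -5, r2 = 27, r3 = -30
step 8: r1 = -5, r2 = -3, r3 = -30
step 9: r1 = -5, r2 = -3, r3 = 30
step 10: r1 = -2, r2 = -3, r3 = 30
step 11: r1 = -2, r2 = -3, r3 = 2
step 12: r1 = -3, r2 = -3, r3 = 2
step 13: r1 = -3, r2 = -3, r3 = 5
step 14: r1 = -3, r2 = 3, r3 = 5
step 15: r1 = 5, r2 = 3, r3 = 5
step 16: r1 = 5, r2 = 3, r3 = 5
This matches the trace at every step.

no error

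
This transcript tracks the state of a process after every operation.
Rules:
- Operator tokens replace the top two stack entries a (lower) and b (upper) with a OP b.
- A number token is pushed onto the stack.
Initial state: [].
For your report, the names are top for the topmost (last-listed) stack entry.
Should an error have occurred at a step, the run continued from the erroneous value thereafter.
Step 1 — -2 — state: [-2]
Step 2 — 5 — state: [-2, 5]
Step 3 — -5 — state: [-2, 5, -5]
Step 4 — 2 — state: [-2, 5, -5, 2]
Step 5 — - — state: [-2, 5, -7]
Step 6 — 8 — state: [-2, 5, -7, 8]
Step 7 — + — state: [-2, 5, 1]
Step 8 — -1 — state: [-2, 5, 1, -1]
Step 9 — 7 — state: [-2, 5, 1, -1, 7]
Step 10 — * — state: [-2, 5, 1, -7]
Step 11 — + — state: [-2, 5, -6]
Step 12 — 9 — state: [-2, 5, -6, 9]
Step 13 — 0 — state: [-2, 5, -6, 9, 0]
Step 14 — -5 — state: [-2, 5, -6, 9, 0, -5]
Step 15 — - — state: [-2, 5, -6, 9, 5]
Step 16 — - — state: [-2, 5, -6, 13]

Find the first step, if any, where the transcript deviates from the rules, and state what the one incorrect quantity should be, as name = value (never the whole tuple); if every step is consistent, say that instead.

step 16, top = 4

Recomputing the run from the initial state:
step 1: [-2]
step 2: [-2, 5]
step 3: [-2, 5, -5]
step 4: [-2, 5, -5, 2]
step 5: [-2, 5, -7]
step 6: [-2, 5, -7, 8]
step 7: [-2, 5, 1]
step 8: [-2, 5, 1, -1]
step 9: [-2, 5, 1, -1, 7]
step 10: [-2, 5, 1, -7]
step 11: [-2, 5, -6]
step 12: [-2, 5, -6, 9]
step 13: [-2, 5, -6, 9, 0]
step 14: [-2, 5, -6, 9, 0, -5]
step 15: [-2, 5, -6, 9, 5]
step 16: [-2, 5, -6, 4]
The first disagreement with the transcript is at step 16, where the value should be top = 4.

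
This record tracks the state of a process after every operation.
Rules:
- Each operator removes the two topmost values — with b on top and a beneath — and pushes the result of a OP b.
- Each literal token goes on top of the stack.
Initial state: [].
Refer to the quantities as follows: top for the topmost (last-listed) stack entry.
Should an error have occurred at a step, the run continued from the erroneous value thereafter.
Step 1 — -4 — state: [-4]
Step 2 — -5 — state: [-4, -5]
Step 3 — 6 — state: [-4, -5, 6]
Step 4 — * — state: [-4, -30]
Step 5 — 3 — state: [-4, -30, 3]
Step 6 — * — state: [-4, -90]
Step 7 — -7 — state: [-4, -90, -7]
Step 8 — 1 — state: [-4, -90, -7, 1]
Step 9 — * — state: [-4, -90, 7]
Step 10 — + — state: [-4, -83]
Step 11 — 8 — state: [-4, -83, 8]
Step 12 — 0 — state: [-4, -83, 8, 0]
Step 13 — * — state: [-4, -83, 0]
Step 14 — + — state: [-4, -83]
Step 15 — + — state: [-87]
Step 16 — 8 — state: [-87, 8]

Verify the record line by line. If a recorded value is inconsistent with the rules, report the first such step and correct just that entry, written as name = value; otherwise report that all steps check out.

step 1: push -4: top = -4 -> confirmed correct
step 2: push -5: top = -5 -> confirmed correct
step 3: push 6: top = 6 -> consistent with the record
step 4: -5 * 6 = -30 -> confirmed correct
step 5: push 3: top = 3 -> verified
step 6: -30 * 3 = -90 -> agrees with the record
step 7: push -7: top = -7 -> agrees with the record
step 8: push 1: top = 1 -> verified
step 9: -7 * 1 = -7 -> the record disagrees here
That makes step 9 the first incorrect line — top = -7 is what it should show.

step 9, top = -7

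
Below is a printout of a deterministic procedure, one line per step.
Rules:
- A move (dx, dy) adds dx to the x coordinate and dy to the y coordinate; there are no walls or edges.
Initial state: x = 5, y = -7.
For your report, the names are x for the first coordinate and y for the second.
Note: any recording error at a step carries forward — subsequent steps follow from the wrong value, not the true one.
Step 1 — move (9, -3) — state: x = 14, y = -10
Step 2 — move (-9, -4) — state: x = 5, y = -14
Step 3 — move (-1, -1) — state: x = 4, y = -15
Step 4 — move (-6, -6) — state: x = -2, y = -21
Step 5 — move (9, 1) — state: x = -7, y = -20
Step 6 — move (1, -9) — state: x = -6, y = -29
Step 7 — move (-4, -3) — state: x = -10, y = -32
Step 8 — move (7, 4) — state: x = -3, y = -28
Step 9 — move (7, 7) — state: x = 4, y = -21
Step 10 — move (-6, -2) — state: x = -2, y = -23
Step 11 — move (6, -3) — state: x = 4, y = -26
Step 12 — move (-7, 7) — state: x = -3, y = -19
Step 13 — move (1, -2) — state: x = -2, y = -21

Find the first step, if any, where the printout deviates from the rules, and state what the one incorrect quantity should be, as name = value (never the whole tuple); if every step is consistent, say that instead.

Recomputing the run from the initial state:
step 1: x = 14, y = -10
step 2: x = 5, y = -14
step 3: x = 4, y = -15
step 4: x = -2, y = -21
step 5: x = 7, y = -20
step 6: x = 8, y = -29
step 7: x = 4, y = -32
step 8: x = 11, y = -28
step 9: x = 18, y = -21
step 10: x = 12, y = -23
step 11: x = 18, y = -26
step 12: x = 11, y = -19
step 13: x = 12, y = -21
The first disagreement with the printout is at step 5, where the value should be x = 7.

step 5, x = 7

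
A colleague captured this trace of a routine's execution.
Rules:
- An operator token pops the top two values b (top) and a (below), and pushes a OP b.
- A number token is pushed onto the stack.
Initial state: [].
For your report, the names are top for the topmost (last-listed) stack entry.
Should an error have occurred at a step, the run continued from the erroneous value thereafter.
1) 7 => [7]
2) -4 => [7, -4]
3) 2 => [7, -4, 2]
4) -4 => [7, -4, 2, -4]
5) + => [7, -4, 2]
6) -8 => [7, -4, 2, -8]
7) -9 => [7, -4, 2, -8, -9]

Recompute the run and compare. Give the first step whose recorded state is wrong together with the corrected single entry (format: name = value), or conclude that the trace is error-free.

step 5, top = -2

1. push 7: top = 7 (matches)
2. push -4: top = -4 (in agreement)
3. push 2: top = 2 (confirmed correct)
4. push -4: top = -4 (same as recorded)
5. 2 + -4 = -2 (first mismatch against the trace)
First deviation found at step 5; the corrected entry is top = -2.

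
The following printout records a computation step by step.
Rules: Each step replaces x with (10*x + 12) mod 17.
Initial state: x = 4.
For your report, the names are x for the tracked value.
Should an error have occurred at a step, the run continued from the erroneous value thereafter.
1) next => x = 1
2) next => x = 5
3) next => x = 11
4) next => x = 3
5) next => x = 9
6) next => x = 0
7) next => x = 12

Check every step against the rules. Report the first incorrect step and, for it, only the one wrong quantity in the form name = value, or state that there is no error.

step 1: x = (10*4 + 12) mod 17 = 1 -> matches
step 2: x = (10*1 + 12) mod 17 = 5 -> matches
step 3: x = (10*5 + 12) mod 17 = 11 -> verified
step 4: x = (10*11 + 12) mod 17 = 3 -> verified
step 5: x = (10*3 + 12) mod 17 = 8 -> this is not what the printout shows
So the first discrepancy is step 5, where the right value is x = 8.

step 5, x = 8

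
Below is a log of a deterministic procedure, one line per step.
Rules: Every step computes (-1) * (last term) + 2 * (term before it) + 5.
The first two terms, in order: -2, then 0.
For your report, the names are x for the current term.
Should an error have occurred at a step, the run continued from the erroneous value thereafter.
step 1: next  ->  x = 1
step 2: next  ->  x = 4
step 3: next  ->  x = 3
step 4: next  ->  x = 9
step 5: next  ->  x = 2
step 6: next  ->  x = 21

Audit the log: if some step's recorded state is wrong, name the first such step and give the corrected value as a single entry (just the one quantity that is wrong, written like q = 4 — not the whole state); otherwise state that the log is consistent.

step 1: x = -1*(0) + (2)*(-2) + (5) = 1 -> same as recorded
step 2: x = -1*(1) + (2)*(0) + (5) = 4 -> verified
step 3: x = -1*(4) + (2)*(1) + (5) = 3 -> matches
step 4: x = -1*(3) + (2)*(4) + (5) = 10 -> the log disagrees here
First incorrect step: 4; the correct value is x = 10.

step 4, x = 10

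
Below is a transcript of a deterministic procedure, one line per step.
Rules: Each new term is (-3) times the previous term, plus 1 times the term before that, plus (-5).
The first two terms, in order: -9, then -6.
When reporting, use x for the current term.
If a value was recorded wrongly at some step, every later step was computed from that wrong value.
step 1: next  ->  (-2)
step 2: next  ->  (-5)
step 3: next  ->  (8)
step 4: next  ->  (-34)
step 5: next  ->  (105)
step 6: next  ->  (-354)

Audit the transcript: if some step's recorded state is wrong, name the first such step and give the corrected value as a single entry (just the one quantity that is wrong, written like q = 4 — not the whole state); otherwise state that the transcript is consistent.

step 1: x = -3*(-6) + (1)*(-9) + (-5) = 4 -> the transcript disagrees here
Step 1 is the first one off; corrected, x = 4.

step 1, x = 4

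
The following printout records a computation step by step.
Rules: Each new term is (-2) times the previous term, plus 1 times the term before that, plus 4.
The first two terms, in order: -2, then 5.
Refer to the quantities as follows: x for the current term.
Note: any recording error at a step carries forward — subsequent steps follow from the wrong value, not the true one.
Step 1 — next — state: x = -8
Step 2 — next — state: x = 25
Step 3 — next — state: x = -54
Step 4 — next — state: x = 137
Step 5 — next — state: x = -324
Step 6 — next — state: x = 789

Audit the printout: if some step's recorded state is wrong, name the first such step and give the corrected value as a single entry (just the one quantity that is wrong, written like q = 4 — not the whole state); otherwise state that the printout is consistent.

Recomputing the run from the initial state:
step 1: x = -8
step 2: x = 25
step 3: x = -54
step 4: x = 137
step 5: x = -324
step 6: x = 789
This matches the printout at every step.

no error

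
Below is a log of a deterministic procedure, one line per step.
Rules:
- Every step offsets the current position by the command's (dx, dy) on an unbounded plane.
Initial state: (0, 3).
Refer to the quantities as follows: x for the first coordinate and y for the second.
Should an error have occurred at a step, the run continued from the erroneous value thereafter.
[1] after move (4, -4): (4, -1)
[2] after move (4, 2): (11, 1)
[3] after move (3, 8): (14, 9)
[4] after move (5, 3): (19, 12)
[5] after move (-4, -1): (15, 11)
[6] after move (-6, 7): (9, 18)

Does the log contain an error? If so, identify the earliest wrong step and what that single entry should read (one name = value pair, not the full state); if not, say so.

Recomputing the run from the initial state:
step 1: x = 4, y = -1
step 2: x = 8, y = 1
step 3: x = 11, y = 9
step 4: x = 16, y = 12
step 5: x = 12, y = 11
step 6: x = 6, y = 18
The first disagreement with the log is at step 2, where the value should be x = 8.

step 2, x = 8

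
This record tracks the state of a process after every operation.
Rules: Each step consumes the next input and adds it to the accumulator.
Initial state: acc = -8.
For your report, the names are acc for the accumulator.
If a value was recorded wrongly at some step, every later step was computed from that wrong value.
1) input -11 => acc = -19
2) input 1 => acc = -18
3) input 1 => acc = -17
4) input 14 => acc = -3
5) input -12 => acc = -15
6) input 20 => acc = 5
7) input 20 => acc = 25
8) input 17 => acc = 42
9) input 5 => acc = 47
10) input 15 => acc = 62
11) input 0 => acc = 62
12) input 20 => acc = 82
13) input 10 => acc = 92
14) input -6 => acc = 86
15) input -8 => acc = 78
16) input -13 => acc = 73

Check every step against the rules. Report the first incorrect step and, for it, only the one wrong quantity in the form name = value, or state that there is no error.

Recomputing the run from the initial state:
step 1: acc = -19
step 2: acc = -18
step 3: acc = -17
step 4: acc = -3
step 5: acc = -15
step 6: acc = 5
step 7: acc = 25
step 8: acc = 42
step 9: acc = 47
step 10: acc = 62
step 11: acc = 62
step 12: acc = 82
step 13: acc = 92
step 14: acc = 86
step 15: acc = 78
step 16: acc = 65
The first disagreement with the record is at step 16, where the value should be acc = 65.

step 16, acc = 65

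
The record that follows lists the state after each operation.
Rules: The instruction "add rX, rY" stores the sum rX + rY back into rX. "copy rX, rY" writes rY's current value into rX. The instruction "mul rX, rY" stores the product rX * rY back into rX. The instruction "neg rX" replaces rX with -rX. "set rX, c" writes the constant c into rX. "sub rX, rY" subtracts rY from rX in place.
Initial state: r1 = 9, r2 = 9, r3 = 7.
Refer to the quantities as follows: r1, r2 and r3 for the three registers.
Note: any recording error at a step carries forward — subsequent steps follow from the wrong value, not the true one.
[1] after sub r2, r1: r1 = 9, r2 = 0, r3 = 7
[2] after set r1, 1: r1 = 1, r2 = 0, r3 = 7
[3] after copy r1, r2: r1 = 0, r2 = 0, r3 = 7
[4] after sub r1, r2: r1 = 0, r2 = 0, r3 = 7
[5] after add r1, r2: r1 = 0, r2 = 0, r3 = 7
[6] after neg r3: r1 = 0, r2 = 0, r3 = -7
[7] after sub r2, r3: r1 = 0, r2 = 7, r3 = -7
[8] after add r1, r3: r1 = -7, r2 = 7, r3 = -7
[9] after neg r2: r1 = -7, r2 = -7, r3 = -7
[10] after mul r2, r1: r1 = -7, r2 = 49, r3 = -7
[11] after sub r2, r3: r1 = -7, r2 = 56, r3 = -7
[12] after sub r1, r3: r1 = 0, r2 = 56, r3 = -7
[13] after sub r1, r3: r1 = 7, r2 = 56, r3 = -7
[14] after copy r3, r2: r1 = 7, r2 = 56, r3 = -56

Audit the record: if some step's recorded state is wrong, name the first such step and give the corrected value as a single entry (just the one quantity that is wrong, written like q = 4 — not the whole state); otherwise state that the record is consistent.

Recomputing the run from the initial state:
step 1: r1 = 9, r2 = 0, r3 = 7
step 2: r1 = 1, r2 = 0, r3 = 7
step 3: r1 = 0, r2 = 0, r3 = 7
step 4: r1 = 0, r2 = 0, r3 = 7
step 5: r1 = 0, r2 = 0, r3 = 7
step 6: r1 = 0, r2 = 0, r3 = -7
step 7: r1 = 0, r2 = 7, r3 = -7
step 8: r1 = -7, r2 = 7, r3 = -7
step 9: r1 = -7, r2 = -7, r3 = -7
step 10: r1 = -7, r2 = 49, r3 = -7
step 11: r1 = -7, r2 = 56, r3 = -7
step 12: r1 = 0, r2 = 56, r3 = -7
step 13: r1 = 7, r2 = 56, r3 = -7
step 14: r1 = 7, r2 = 56, r3 = 56
The first disagreement with the record is at step 14, where the value should be r3 = 56.

step 14, r3 = 56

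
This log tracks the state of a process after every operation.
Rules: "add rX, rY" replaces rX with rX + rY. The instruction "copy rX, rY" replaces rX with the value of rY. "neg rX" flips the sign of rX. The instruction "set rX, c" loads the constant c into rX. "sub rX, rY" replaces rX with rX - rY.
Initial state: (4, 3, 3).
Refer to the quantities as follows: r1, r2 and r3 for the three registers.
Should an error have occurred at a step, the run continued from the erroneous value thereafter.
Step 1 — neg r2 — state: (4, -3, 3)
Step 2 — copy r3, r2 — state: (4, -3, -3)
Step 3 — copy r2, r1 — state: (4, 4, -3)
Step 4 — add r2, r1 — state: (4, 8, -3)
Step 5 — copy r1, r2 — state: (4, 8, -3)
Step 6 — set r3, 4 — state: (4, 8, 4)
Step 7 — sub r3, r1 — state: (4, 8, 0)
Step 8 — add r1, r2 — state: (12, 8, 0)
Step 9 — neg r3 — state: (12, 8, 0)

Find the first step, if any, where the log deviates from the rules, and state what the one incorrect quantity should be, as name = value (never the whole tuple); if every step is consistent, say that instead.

step 5, r1 = 8

Step 1: r2 = -(3) = -3 — verified.
Step 2: r3 = -3 — verified.
Step 3: r2 = 4 — same as recorded.
Step 4: r2 = 4 + 4 = 8 — agrees with the log.
Step 5: r1 = 8 — the log has a different value.
First deviation found at step 5; the corrected entry is r1 = 8.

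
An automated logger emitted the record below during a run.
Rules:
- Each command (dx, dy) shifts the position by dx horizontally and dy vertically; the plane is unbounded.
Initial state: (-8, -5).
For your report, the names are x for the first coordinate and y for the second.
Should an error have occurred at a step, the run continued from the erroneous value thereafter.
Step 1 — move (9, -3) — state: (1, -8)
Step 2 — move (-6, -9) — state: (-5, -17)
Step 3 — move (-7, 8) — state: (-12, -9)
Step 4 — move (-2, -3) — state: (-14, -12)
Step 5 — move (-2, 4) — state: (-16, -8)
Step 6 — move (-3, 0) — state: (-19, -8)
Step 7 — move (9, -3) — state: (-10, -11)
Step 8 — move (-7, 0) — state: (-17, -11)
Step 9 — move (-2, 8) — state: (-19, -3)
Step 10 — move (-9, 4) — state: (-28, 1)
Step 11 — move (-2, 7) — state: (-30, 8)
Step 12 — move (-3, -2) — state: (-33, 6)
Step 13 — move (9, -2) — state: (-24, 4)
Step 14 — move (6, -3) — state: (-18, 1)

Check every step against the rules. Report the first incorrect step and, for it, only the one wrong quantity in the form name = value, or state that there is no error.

Step 1: x = -8 + (9) = 1, y = -5 + (-3) = -8 — confirmed correct.
Step 2: x = 1 + (-6) = -5, y = -8 + (-9) = -17 — no discrepancy.
Step 3: x = -5 + (-7) = -12, y = -17 + (8) = -9 — agrees with the record.
Step 4: x = -12 + (-2) = -14, y = -9 + (-3) = -12 — exactly as logged.
Step 5: x = -14 + (-2) = -16, y = -12 + (4) = -8 — exactly as logged.
Step 6: x = -16 + (-3) = -19, y = -8 + (0) = -8 — checks out.
Step 7: x = -19 + (9) = -10, y = -8 + (-3) = -11 — consistent with the record.
Step 8: x = -10 + (-7) = -17, y = -11 + (0) = -11 — exactly as logged.
Step 9: x = -17 + (-2) = -19, y = -11 + (8) = -3 — agrees with the record.
Step 10: x = -19 + (-9) = -28, y = -3 + (4) = 1 — same as recorded.
Step 11: x = -28 + (-2) = -30, y = 1 + (7) = 8 — in agreement.
Step 12: x = -30 + (-3) = -33, y = 8 + (-2) = 6 — verified.
Step 13: x = -33 + (9) = -24, y = 6 + (-2) = 4 — verified.
Step 14: x = -24 + (6) = -18, y = 4 + (-3) = 1 — consistent with the record.
Nothing is out of place; the run is error-free.

no error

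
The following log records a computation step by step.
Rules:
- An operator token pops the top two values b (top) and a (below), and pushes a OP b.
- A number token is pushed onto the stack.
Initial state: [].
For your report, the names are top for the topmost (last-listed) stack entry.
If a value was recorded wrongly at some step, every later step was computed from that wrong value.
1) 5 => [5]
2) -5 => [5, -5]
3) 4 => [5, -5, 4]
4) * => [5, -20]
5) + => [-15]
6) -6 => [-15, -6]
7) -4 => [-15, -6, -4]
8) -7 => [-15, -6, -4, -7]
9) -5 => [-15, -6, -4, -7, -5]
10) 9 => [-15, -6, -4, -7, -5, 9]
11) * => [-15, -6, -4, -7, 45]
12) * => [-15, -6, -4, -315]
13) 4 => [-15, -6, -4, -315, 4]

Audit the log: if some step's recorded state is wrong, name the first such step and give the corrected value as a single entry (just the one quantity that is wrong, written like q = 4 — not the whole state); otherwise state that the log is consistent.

step 11, top = -45

step 1: push 5: top = 5 -> in agreement
step 2: push -5: top = -5 -> same as recorded
step 3: push 4: top = 4 -> exactly as logged
step 4: -5 * 4 = -20 -> verified
step 5: 5 + -20 = -15 -> confirmed correct
step 6: push -6: top = -6 -> no discrepancy
step 7: push -4: top = -4 -> confirmed correct
step 8: push -7: top = -7 -> same as recorded
step 9: push -5: top = -5 -> checks out
step 10: push 9: top = 9 -> confirmed correct
step 11: -5 * 9 = -45 -> the log disagrees here
Step 11 is the first one off; corrected, top = -45.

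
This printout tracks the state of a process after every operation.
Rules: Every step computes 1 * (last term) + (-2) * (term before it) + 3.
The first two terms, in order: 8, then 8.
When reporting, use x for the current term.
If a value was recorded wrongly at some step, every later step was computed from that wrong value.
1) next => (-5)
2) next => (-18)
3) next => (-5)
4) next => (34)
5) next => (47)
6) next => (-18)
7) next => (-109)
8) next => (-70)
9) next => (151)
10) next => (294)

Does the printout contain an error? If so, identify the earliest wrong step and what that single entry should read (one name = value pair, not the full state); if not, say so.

no error

Recomputing the run from the initial state:
step 1: x = -5
step 2: x = -18
step 3: x = -5
step 4: x = 34
step 5: x = 47
step 6: x = -18
step 7: x = -109
step 8: x = -70
step 9: x = 151
step 10: x = 294
This matches the printout at every step.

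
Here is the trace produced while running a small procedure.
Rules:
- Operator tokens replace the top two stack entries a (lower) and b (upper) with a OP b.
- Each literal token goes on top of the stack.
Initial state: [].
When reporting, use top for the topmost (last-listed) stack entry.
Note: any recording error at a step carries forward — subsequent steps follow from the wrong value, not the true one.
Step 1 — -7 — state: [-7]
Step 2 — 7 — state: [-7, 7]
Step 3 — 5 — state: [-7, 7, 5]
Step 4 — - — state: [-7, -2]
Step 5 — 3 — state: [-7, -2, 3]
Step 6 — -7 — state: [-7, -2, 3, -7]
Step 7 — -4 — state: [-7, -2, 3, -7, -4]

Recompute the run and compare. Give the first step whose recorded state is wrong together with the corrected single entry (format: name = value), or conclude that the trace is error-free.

Recomputing the run from the initial state:
step 1: [-7]
step 2: [-7, 7]
step 3: [-7, 7, 5]
step 4: [-7, 2]
step 5: [-7, 2, 3]
step 6: [-7, 2, 3, -7]
step 7: [-7, 2, 3, -7, -4]
The first disagreement with the trace is at step 4, where the value should be top = 2.

step 4, top = 2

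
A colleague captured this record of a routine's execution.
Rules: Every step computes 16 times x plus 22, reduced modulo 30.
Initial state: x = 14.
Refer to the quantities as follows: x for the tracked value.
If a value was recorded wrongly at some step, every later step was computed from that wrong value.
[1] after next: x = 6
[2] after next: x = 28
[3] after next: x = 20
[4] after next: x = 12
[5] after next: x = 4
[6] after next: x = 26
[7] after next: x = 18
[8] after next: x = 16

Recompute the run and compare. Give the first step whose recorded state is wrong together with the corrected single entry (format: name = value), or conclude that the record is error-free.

Recomputing the run from the initial state:
step 1: x = 6
step 2: x = 28
step 3: x = 20
step 4: x = 12
step 5: x = 4
step 6: x = 26
step 7: x = 18
step 8: x = 10
The first disagreement with the record is at step 8, where the value should be x = 10.

step 8, x = 10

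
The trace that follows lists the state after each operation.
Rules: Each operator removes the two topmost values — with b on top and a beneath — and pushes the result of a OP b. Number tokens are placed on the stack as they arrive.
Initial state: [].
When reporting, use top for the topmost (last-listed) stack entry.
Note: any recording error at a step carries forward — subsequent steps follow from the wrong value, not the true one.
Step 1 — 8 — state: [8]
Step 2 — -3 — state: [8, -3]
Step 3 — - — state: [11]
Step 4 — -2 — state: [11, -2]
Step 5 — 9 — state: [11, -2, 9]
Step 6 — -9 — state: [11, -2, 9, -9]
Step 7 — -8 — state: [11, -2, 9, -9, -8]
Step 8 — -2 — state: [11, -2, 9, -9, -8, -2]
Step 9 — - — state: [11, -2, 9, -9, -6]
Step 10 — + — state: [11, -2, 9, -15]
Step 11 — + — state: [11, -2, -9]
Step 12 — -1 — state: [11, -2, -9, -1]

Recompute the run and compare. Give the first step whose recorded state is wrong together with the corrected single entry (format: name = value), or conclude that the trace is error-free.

step 1: push 8: top = 8 -> agrees with the trace
step 2: push -3: top = -3 -> matches
step 3: 8 - -3 = 11 -> verified
step 4: push -2: top = -2 -> same as recorded
step 5: push 9: top = 9 -> consistent with the trace
step 6: push -9: top = -9 -> no discrepancy
step 7: push -8: top = -8 -> verified
step 8: push -2: top = -2 -> same as recorded
step 9: -8 - -2 = -6 -> no discrepancy
step 10: -9 + -6 = -15 -> confirmed correct
step 11: 9 + -15 = -6 -> the entry is off here
Step 11 is the first one off; corrected, top = -6.

step 11, top = -6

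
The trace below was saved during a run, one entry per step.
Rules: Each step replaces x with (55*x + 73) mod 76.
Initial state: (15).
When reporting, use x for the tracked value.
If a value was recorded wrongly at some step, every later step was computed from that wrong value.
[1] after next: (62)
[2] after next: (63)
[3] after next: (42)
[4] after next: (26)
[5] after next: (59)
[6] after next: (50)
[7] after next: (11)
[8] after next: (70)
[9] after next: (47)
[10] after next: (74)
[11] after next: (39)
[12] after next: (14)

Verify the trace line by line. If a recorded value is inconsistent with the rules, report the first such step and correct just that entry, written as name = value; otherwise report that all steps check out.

1. x = (55*15 + 73) mod 76 = 62 (confirmed correct)
2. x = (55*62 + 73) mod 76 = 63 (agrees with the trace)
3. x = (55*63 + 73) mod 76 = 42 (verified)
4. x = (55*42 + 73) mod 76 = 27 (the trace disagrees here)
The audit stops at step 4: the recorded entry is wrong and should be x = 27.

step 4, x = 27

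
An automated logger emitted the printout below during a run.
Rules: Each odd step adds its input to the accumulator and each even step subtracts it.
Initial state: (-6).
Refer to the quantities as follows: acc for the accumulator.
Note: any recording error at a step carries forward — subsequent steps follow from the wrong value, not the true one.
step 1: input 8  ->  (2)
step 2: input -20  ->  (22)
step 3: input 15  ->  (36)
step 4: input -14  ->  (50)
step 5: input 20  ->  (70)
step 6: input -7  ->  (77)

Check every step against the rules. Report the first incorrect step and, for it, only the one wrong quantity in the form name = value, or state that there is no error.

Recomputing the run from the initial state:
step 1: acc = 2
step 2: acc = 22
step 3: acc = 37
step 4: acc = 51
step 5: acc = 71
step 6: acc = 78
The first disagreement with the printout is at step 3, where the value should be acc = 37.

step 3, acc = 37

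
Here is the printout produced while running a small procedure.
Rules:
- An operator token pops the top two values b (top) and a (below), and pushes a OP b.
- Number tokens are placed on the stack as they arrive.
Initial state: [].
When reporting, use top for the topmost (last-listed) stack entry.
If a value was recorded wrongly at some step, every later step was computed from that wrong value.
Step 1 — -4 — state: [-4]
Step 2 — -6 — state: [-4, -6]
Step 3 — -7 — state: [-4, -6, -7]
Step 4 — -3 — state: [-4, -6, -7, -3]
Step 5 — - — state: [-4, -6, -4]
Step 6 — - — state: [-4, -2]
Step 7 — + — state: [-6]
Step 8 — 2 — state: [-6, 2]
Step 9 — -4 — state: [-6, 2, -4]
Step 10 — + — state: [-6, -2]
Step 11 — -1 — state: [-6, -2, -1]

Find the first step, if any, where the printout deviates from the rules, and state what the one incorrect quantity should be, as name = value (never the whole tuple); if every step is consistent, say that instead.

no error

step 1: push -4: top = -4 -> checks out
step 2: push -6: top = -6 -> in agreement
step 3: push -7: top = -7 -> checks out
step 4: push -3: top = -3 -> matches
step 5: -7 - -3 = -4 -> consistent with the printout
step 6: -6 - -4 = -2 -> matches
step 7: -4 + -2 = -6 -> matches
step 8: push 2: top = 2 -> same as recorded
step 9: push -4: top = -4 -> consistent with the printout
step 10: 2 + -4 = -2 -> consistent with the printout
step 11: push -1: top = -1 -> checks out
Each recorded entry agrees with the recomputation.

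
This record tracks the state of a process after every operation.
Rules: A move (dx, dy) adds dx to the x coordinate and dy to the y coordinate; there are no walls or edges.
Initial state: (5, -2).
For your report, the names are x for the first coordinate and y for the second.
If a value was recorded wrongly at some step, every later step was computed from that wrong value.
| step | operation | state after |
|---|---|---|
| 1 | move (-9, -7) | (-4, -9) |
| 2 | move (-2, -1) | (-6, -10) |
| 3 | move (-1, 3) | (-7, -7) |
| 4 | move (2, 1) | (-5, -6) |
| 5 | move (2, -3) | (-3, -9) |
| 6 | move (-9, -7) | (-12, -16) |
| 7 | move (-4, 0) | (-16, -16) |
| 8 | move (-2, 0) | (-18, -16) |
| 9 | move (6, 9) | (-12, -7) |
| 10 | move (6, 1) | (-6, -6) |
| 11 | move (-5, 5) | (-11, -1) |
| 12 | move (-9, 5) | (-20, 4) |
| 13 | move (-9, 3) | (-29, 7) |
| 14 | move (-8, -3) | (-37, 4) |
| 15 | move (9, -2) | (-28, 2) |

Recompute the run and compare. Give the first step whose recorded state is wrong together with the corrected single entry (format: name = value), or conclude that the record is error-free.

step 1: x = 5 + (-9) = -4, y = -2 + (-7) = -9 -> checks out
step 2: x = -4 + (-2) = -6, y = -9 + (-1) = -10 -> verified
step 3: x = -6 + (-1) = -7, y = -10 + (3) = -7 -> confirmed correct
step 4: x = -7 + (2) = -5, y = -7 + (1) = -6 -> no discrepancy
step 5: x = -5 + (2) = -3, y = -6 + (-3) = -9 -> same as recorded
step 6: x = -3 + (-9) = -12, y = -9 + (-7) = -16 -> in agreement
step 7: x = -12 + (-4) = -16, y = -16 + (0) = -16 -> no discrepancy
step 8: x = -16 + (-2) = -18, y = -16 + (0) = -16 -> matches
step 9: x = -18 + (6) = -12, y = -16 + (9) = -7 -> matches
step 10: x = -12 + (6) = -6, y = -7 + (1) = -6 -> checks out
step 11: x = -6 + (-5) = -11, y = -6 + (5) = -1 -> agrees with the record
step 12: x = -11 + (-9) = -20, y = -1 + (5) = 4 -> same as recorded
step 13: x = -20 + (-9) = -29, y = 4 + (3) = 7 -> same as recorded
step 14: x = -29 + (-8) = -37, y = 7 + (-3) = 4 -> checks out
step 15: x = -37 + (9) = -28, y = 4 + (-2) = 2 -> exactly as logged
All steps check out; nothing to correct.

no error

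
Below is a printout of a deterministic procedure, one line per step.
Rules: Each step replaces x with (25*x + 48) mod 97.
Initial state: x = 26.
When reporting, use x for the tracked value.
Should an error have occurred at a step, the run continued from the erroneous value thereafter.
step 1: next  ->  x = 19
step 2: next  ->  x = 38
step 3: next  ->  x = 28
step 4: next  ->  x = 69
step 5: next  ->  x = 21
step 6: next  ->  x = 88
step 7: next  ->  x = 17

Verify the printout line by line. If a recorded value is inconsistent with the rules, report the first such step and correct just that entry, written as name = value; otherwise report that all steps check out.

step 5, x = 27

1. x = (25*26 + 48) mod 97 = 19 (consistent with the printout)
2. x = (25*19 + 48) mod 97 = 38 (consistent with the printout)
3. x = (25*38 + 48) mod 97 = 28 (consistent with the printout)
4. x = (25*28 + 48) mod 97 = 69 (checks out)
5. x = (25*69 + 48) mod 97 = 27 (the recorded entry deviates here)
Step 5 is the first one off; corrected, x = 27.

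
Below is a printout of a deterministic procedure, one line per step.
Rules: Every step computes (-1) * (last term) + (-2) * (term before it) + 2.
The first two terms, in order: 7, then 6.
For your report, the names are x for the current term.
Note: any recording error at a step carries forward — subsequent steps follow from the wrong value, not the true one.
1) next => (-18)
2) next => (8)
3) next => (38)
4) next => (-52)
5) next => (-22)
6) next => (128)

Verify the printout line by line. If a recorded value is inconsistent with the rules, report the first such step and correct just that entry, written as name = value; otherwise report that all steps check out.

step 3, x = 30

Recomputing the run from the initial state:
step 1: x = -18
step 2: x = 8
step 3: x = 30
step 4: x = -44
step 5: x = -14
step 6: x = 104
The first disagreement with the printout is at step 3, where the value should be x = 30.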